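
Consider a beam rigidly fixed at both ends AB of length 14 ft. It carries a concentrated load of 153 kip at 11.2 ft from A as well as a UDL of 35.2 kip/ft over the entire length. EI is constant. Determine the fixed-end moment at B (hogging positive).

Take the two fixed-end moments M_A, M_B as redundants; the released structure is the simple span AB.
Simple-span end rotations at A and B under the given loads:
  at A: point load 153 at a = 11.2: Pab(L + b)/(6LEI) = 959.6/EI
  at B: point load 153 at a = 11.2: Pab(L + a)/(6LEI) = 1439/EI
  at A: UDL 35.2: wL³/(24EI) = 4025/EI
  at B: UDL 35.2: wL³/(24EI) = 4025/EI
  θ_A0 = 4984/EI,  θ_B0 = 5464/EI
Flexibility coefficients: a unit moment at one end gives L/(3EI) there and L/(6EI) at the far end, so f₁₁ = f₂₂ = 4.667/EI and f₁₂ = f₂₁ = 2.333/EI.
Compatibility — zero rotation at each built-in end:
  4.667 M_A + 2.333 M_B = 4984
  2.333 M_A + 4.667 M_B = 5464
Solving the pair gives M_A = 643.5 kip·ft and M_B = 849.1 kip·ft (hogging).

M_B = 849.1 kip·ft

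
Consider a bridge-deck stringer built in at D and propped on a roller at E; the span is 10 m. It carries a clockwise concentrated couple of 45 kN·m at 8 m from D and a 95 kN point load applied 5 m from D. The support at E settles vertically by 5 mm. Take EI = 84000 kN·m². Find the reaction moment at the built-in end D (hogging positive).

Choose R_E as the redundant. The primary structure is the cantilever fixed at D.
Deflection at E on the released cantilever, summing each load's contribution:
  clockwise couple 45 at a = 8: M₀a(2L − a)/(2EI) = 2160/EI
  point load 95 at a = 5: Pa²(3L − a)/(6EI) = 9896/EI
  δ_0 = 12056/EI
Flexibility coefficient — unit upward force at E: δ_{EE} = L³/(3EI) = 333.3/EI.
With EI = 84000 kN·m²: δ_0 = 0.14352 m and δ_{EE} = 0.003968 m/kN.
Compatibility — the beam at E must follow the support down by 0.005 m: δ_0 − R_E·δ_{EE} = 0.005, so R_E = (0.14352 − 0.005)/0.003968 = 34.91 kN.
Moment equilibrium about D: M_D = Σ(load moments about D) − R_E·L = 520 − 34.91×10 = 170.9 kN·m.

M_D = 170.9 kN·m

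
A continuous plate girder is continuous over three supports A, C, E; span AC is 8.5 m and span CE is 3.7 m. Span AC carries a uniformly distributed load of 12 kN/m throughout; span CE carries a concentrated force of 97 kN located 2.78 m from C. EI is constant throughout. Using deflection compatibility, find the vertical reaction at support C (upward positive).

Take M_C as the redundant. Released structure: two simple spans AC and CE with a hinge at C.
Discontinuity in slope at C on the released structure — sum the simple-span end rotations:
  span AC: UDL 12: wL³/(24EI) = 307.1/EI
  span CE: point load 97 at a = 2.78: Pab(L + b)/(6LEI) = 51.63/EI
  relative rotation θ_0 = (307.1 + 51.63)/EI = 358.7/EI
A unit hogging moment at C produces rotation L₁/(3EI) + L₂/(3EI) = 4.067/EI.
Slope continuity at C: θ_0 = M_C·4.067/EI, so M_C = 358.7/4.067 = 88.2 kN·m (hogging).
Span AC, ΣM about A with M_C applied at C: R_C^{AC}·8.5 = 433.5 + 88.2, so R_C^{AC} = 61.38 kN and R_A = 102 − 61.38 = 40.62 kN.
Span CE, ΣM about E: R_C^{CE}·3.7 = 89.24 + 88.2, so R_C^{CE} = 47.96 kN and R_E = 97 − 47.96 = 49.04 kN.
R_C = 61.38 + 47.96 = 109.3 kN.

R_C = 109.3 kN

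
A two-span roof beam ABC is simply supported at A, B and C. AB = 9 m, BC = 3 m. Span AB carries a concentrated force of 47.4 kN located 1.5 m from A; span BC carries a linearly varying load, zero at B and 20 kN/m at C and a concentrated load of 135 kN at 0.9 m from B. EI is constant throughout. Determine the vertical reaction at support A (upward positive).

R_A = 34.32 kN

Take M_B as the redundant. Released structure: two simple spans AB and BC with a hinge at B.
Rotations at B on the released spans (each span's end-slope, ×1/EI):
  span AB: point load 47.4 at a = 1.5: Pab(L + a)/(6LEI) = 103.7/EI
  span BC: triangular load, peak 20: 7w₀L³/(360EI) = 10.5/EI
  span BC: point load 135 at a = 0.9: Pab(L + b)/(6LEI) = 72.29/EI
  relative rotation θ_0 = (103.7 + 82.79)/EI = 186.5/EI
A unit hogging moment at B produces rotation L₁/(3EI) + L₂/(3EI) = 4/EI.
Slope continuity at B: θ_0 = M_B·4/EI, so M_B = 186.5/4 = 46.62 kN·m (hogging).
Span AB, ΣM about A with M_B applied at B: R_B^{AB}·9 = 71.1 + 46.62, so R_B^{AB} = 13.08 kN and R_A = 47.4 − 13.08 = 34.32 kN.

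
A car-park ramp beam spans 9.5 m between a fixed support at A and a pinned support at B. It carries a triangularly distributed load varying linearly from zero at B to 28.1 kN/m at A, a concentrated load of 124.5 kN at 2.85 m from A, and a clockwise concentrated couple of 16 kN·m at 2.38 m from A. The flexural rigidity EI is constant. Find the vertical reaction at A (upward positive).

R_A = 215 kN

Choose R_B as the redundant. The primary structure is the cantilever fixed at A.
Deflection at B on the released cantilever, summing each load's contribution:
  triangular load, peak 28.1 at the fixed end: w₀L⁴/(30EI) = 7629/EI
  point load 124.5 at a = 2.85: Pa²(3L − a)/(6EI) = 4323/EI
  clockwise couple 16 at a = 2.38: M₀a(2L − a)/(2EI) = 316.4/EI
  δ_0 = 12269/EI
Tip deflection under a unit load at B: L³/(3EI) = 285.8/EI.
The prop prevents deflection at B: R_B = δ_0/δ_{BB} = 12269/285.8 = 42.93 kN.
Vertical equilibrium: R_A = ΣP − R_B = 258 − 42.93 = 215 kN.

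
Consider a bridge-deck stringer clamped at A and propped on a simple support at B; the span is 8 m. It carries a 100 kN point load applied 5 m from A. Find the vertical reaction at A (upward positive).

Take the reaction at B as the redundant and release it; the primary structure is a cantilever fixed at A.
Free-end deflection of the primary structure under the applied loading (downward +):
  point load 100 at a = 5: Pa²(3L − a)/(6EI) = 7917/EI
Flexibility coefficient — unit upward force at B: δ_{BB} = L³/(3EI) = 170.7/EI.
The prop prevents deflection at B: R_B = δ_0/δ_{BB} = 7917/170.7 = 46.39 kN.
Vertical equilibrium: R_A = ΣP − R_B = 100 − 46.39 = 53.61 kN.

R_A = 53.61 kN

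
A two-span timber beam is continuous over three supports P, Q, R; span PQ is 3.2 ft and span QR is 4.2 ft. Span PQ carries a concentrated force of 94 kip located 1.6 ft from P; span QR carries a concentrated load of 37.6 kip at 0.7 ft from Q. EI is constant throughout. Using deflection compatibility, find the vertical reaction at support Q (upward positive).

R_Q = 98.04 kip

Insert a hinge at Q; M_Q is the redundant, and each span becomes simply supported.
End slopes at the hinge Q, treating each span as simply supported:
  span PQ: point load 94 at a = 1.6: Pab(L + a)/(6LEI) = 60.16/EI
  span QR: point load 37.6 at a = 0.7: Pab(L + b)/(6LEI) = 28.15/EI
  relative rotation θ_0 = (60.16 + 28.15)/EI = 88.31/EI
A unit hogging moment at Q produces rotation L₁/(3EI) + L₂/(3EI) = 2.467/EI.
Compatibility: M_Q·(L₁+L₂)/(3EI) = θ_0, giving M_Q = 35.8 kip·ft (hogging).
Span PQ, ΣM about P with M_Q applied at Q: R_Q^{PQ}·3.2 = 150.4 + 35.8, so R_Q^{PQ} = 58.19 kip and R_P = 94 − 58.19 = 35.81 kip.
Span QR, ΣM about R: R_Q^{QR}·4.2 = 131.6 + 35.8, so R_Q^{QR} = 39.86 kip and R_R = 37.6 − 39.86 = -2.257 kip.
R_Q = 58.19 + 39.86 = 98.04 kip.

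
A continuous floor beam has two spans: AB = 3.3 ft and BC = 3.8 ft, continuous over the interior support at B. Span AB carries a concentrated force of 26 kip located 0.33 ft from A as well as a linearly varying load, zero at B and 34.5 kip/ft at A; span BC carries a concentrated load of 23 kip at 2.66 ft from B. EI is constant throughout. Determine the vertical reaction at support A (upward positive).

R_A = 55.73 kip

Take M_B as the redundant. Released structure: two simple spans AB and BC with a hinge at B.
Rotations at B on the released spans (each span's end-slope, ×1/EI):
  span AB: point load 26 at a = 0.33: Pab(L + a)/(6LEI) = 4.672/EI
  span AB: triangular load, peak 34.5: 7w₀L³/(360EI) = 24.11/EI
  span BC: point load 23 at a = 2.66: Pab(L + b)/(6LEI) = 15.11/EI
  relative rotation θ_0 = (28.78 + 15.11)/EI = 43.89/EI
A unit hogging moment at B produces rotation L₁/(3EI) + L₂/(3EI) = 2.367/EI.
Slope continuity at B: θ_0 = M_B·2.367/EI, so M_B = 43.89/2.367 = 18.55 kip·ft (hogging).
Span AB, ΣM about A with M_B applied at B: R_B^{AB}·3.3 = 71.2 + 18.55, so R_B^{AB} = 27.19 kip and R_A = 82.92 − 27.19 = 55.73 kip.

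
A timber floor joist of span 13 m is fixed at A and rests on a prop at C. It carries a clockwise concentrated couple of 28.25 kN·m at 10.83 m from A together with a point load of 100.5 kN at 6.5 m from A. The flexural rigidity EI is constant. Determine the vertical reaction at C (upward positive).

R_C = 34.58 kN

Remove the prop at C; the released (primary) structure is a cantilever built in at A.
Primary-structure tip deflection at C by superposition:
  clockwise couple 28.25 at a = 10.83: M₀a(2L − a)/(2EI) = 2321/EI
  point load 100.5 at a = 6.5: Pa²(3L − a)/(6EI) = 23000/EI
  δ_0 = 25320/EI
Flexibility coefficient — unit upward force at C: δ_{CC} = L³/(3EI) = 732.3/EI.
Compatibility at C: δ_0 − R_C·δ_{CC} = 0, so R_C = 25320/732.3 = 34.58 kN.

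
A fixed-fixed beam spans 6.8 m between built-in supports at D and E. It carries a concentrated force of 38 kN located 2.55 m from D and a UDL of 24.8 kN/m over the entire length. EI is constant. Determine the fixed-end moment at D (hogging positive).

M_D = 133.4 kN·m

Take the two fixed-end moments M_D, M_E as redundants; the released structure is the simple span DE.
Simple-span end rotations at D and E under the given loads:
  at D: point load 38 at a = 2.55: Pab(L + b)/(6LEI) = 111.5/EI
  at E: point load 38 at a = 2.55: Pab(L + a)/(6LEI) = 94.38/EI
  at D: UDL 24.8: wL³/(24EI) = 324.9/EI
  at E: UDL 24.8: wL³/(24EI) = 324.9/EI
  θ_D0 = 436.4/EI,  θ_E0 = 419.3/EI
Flexibility coefficients: a unit moment at one end gives L/(3EI) there and L/(6EI) at the far end, so f₁₁ = f₂₂ = 2.267/EI and f₁₂ = f₂₁ = 1.133/EI.
Compatibility — zero rotation at each built-in end:
  2.267 M_D + 1.133 M_E = 436.4
  1.133 M_D + 2.267 M_E = 419.3
Solving the pair gives M_D = 133.4 kN·m and M_E = 118.3 kN·m (hogging).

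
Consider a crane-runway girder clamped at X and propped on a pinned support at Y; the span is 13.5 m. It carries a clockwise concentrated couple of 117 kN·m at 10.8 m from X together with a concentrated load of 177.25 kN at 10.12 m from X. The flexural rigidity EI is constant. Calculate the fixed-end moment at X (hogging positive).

M_X = 229.3 kN·m

Remove the prop at Y; the released (primary) structure is a cantilever built in at X.
Deflection at Y on the released cantilever, summing each load's contribution:
  clockwise couple 117 at a = 10.8: M₀a(2L − a)/(2EI) = 10235/EI
  point load 177.25 at a = 10.12: Pa²(3L − a)/(6EI) = 91914/EI
  δ_0 = 102150/EI
Flexibility coefficient — unit upward force at Y: δ_{YY} = L³/(3EI) = 820.1/EI.
Compatibility at Y: δ_0 − R_Y·δ_{YY} = 0, so R_Y = 102150/820.1 = 124.6 kN.
Moment equilibrium about X: M_X = Σ(load moments about X) − R_Y·L = 1911 − 124.6×13.5 = 229.3 kN·m.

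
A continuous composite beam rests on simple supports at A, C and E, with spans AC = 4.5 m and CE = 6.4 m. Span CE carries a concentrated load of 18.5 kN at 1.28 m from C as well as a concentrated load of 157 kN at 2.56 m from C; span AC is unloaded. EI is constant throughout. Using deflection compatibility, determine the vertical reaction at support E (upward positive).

Release continuity at C by inserting a hinge; the redundant is the internal moment M_C. The primary structure is two simply-supported spans AC and CE.
Discontinuity in slope at C on the released structure — sum the simple-span end rotations:
  span CE: point load 18.5 at a = 1.28: Pab(L + b)/(6LEI) = 36.37/EI
  span CE: point load 157 at a = 2.56: Pab(L + b)/(6LEI) = 411.6/EI
  relative rotation θ_0 = (0 + 447.9)/EI = 447.9/EI
A unit hogging moment at C produces rotation L₁/(3EI) + L₂/(3EI) = 3.633/EI.
Compatibility: M_C·(L₁+L₂)/(3EI) = θ_0, giving M_C = 123.3 kN·m (hogging).
Span CE, ΣM about E: R_C^{CE}·6.4 = 697.6 + 123.3, so R_C^{CE} = 128.3 kN and R_E = 175.5 − 128.3 = 47.24 kN.

R_E = 47.24 kN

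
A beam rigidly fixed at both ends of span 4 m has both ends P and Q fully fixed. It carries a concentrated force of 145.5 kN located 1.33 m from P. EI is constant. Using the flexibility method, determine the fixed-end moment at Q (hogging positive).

Take the two fixed-end moments M_P, M_Q as redundants; the released structure is the simple span PQ.
End rotations of the released simple span under the applied load (×1/EI):
  at P: point load 145.5 at a = 1.33: Pab(L + b)/(6LEI) = 143.6/EI
  at Q: point load 145.5 at a = 1.33: Pab(L + a)/(6LEI) = 114.7/EI
  θ_P0 = 143.6/EI,  θ_Q0 = 114.7/EI
Flexibility coefficients: a unit moment at one end gives L/(3EI) there and L/(6EI) at the far end, so f₁₁ = f₂₂ = 1.333/EI and f₁₂ = f₂₁ = 0.6667/EI.
Compatibility — zero rotation at each built-in end:
  1.333 M_P + 0.6667 M_Q = 143.6
  0.6667 M_P + 1.333 M_Q = 114.7
Solving the pair gives M_P = 86.22 kN·m and M_Q = 42.95 kN·m (hogging).

M_Q = 42.95 kN·m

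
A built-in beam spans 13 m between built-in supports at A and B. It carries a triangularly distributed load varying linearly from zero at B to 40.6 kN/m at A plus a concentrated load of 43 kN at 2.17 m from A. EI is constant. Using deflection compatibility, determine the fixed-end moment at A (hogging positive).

Release both end moments; the primary structure is a simply-supported span AB with redundants M_A and M_B.
On the primary (simply-supported) span, the end slopes from the loading are:
  at A: triangular load, peak 40.6: w₀L³/(45EI) = 1982/EI
  at B: triangular load, peak 40.6: 7w₀L³/(360EI) = 1734/EI
  at A: point load 43 at a = 2.17: Pab(L + b)/(6LEI) = 308.7/EI
  at B: point load 43 at a = 2.17: Pab(L + a)/(6LEI) = 196.5/EI
  θ_A0 = 2291/EI,  θ_B0 = 1931/EI
Flexibility coefficients: a unit moment at one end gives L/(3EI) there and L/(6EI) at the far end, so f₁₁ = f₂₂ = 4.333/EI and f₁₂ = f₂₁ = 2.167/EI.
Compatibility — zero rotation at each built-in end:
  4.333 M_A + 2.167 M_B = 2291
  2.167 M_A + 4.333 M_B = 1931
Solving the pair gives M_A = 407.8 kN·m and M_B = 241.7 kN·m (hogging).

M_A = 407.8 kN·m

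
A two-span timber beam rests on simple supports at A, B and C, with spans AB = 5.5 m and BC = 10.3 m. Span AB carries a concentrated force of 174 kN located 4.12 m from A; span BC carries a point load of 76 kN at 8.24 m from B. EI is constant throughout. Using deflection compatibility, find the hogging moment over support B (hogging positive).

Take M_B as the redundant. Released structure: two simple spans AB and BC with a hinge at B.
End slopes at the hinge B, treating each span as simply supported:
  span AB: point load 174 at a = 4.12: Pab(L + a)/(6LEI) = 288.4/EI
  span BC: point load 76 at a = 8.24: Pab(L + b)/(6LEI) = 258/EI
  relative rotation θ_0 = (288.4 + 258)/EI = 546.4/EI
A unit hogging moment at B produces rotation L₁/(3EI) + L₂/(3EI) = 5.267/EI.
Compatibility: M_B·(L₁+L₂)/(3EI) = θ_0, giving M_B = 103.7 kN·m (hogging).

M_B = 103.7 kN·m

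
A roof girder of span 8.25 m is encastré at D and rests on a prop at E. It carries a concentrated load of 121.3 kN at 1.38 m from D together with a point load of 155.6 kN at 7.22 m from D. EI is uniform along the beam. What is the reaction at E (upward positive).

Remove the prop at E; the released (primary) structure is a cantilever built in at D.
Primary-structure tip deflection at E by superposition:
  point load 121.3 at a = 1.38: Pa²(3L − a)/(6EI) = 899.8/EI
  point load 155.6 at a = 7.22: Pa²(3L − a)/(6EI) = 23698/EI
  δ_0 = 24598/EI
Flexibility coefficient — unit upward force at E: δ_{EE} = L³/(3EI) = 187.2/EI.
Compatibility at E: δ_0 − R_E·δ_{EE} = 0, so R_E = 24598/187.2 = 131.4 kN.

R_E = 131.4 kN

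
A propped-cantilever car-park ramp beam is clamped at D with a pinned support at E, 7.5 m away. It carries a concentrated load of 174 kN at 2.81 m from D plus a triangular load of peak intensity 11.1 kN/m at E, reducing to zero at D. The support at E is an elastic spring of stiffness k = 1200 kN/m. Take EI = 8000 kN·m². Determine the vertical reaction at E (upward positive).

R_E = 52.47 kN

Release the roller at E. Primary structure: cantilever fixed at D.
Deflection at E on the released cantilever, summing each load's contribution:
  point load 174 at a = 2.81: Pa²(3L − a)/(6EI) = 4509/EI
  triangular load, peak 11.1 at the free end: 11w₀L⁴/(120EI) = 3219/EI
  δ_0 = 7728/EI
Tip deflection under a unit load at E: L³/(3EI) = 140.6/EI.
With EI = 8000 kN·m²: δ_0 = 0.96602 m and δ_{EE} = 0.017578 m/kN.
Compatibility — the spring shortens by R_E/k under the reaction it provides: δ_0 − R_E·δ_{EE} = R_E/k. With 1/k = 0.000833 m/kN, R_E = δ_0 / (δ_{EE} + 1/k) = 0.96602 / (0.017578 + 0.000833) = 52.47 kN.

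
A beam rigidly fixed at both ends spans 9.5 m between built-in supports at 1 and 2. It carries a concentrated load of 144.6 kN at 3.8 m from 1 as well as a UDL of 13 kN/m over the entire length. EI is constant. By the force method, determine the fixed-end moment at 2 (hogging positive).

Release both end moments; the primary structure is a simply-supported span 12 with redundants M_1 and M_2.
End rotations of the released simple span under the applied load (×1/EI):
  at 1: point load 144.6 at a = 3.8: Pab(L + b)/(6LEI) = 835.2/EI
  at 2: point load 144.6 at a = 3.8: Pab(L + a)/(6LEI) = 730.8/EI
  at 1: UDL 13: wL³/(24EI) = 464.4/EI
  at 2: UDL 13: wL³/(24EI) = 464.4/EI
  θ_10 = 1300/EI,  θ_20 = 1195/EI
Flexibility coefficients: a unit moment at one end gives L/(3EI) there and L/(6EI) at the far end, so f₁₁ = f₂₂ = 3.167/EI and f₁₂ = f₂₁ = 1.583/EI.
Compatibility — zero rotation at each built-in end:
  3.167 M_1 + 1.583 M_2 = 1300
  1.583 M_1 + 3.167 M_2 = 1195
Solving the pair gives M_1 = 295.6 kN·m and M_2 = 229.6 kN·m (hogging).

M_2 = 229.6 kN·m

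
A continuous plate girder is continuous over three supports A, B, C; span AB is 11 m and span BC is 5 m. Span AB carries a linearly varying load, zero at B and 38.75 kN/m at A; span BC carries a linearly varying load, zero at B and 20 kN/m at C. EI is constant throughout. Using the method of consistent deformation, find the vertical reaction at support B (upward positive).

R_B = 145.1 kN

Take M_B as the redundant. Released structure: two simple spans AB and BC with a hinge at B.
End slopes at the hinge B, treating each span as simply supported:
  span AB: triangular load, peak 38.75: 7w₀L³/(360EI) = 1003/EI
  span BC: triangular load, peak 20: 7w₀L³/(360EI) = 48.61/EI
  relative rotation θ_0 = (1003 + 48.61)/EI = 1051/EI
A unit hogging moment at B produces rotation L₁/(3EI) + L₂/(3EI) = 5.333/EI.
Slope continuity at B: θ_0 = M_B·5.333/EI, so M_B = 1051/5.333 = 197.2 kN·m (hogging).
Span AB, ΣM about A with M_B applied at B: R_B^{AB}·11 = 781.5 + 197.2, so R_B^{AB} = 88.96 kN and R_A = 213.1 − 88.96 = 124.2 kN.
Span BC, ΣM about C: R_B^{BC}·5 = 83.33 + 197.2, so R_B^{BC} = 56.1 kN and R_C = 50 − 56.1 = -6.097 kN.
R_B = 88.96 + 56.1 = 145.1 kN.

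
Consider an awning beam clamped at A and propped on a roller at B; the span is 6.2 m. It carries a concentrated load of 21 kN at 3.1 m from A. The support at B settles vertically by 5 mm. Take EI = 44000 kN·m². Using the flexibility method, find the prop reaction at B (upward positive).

Choose R_B as the redundant. The primary structure is the cantilever fixed at A.
Deflection at B on the released cantilever, summing each load's contribution:
  point load 21 at a = 3.1: Pa²(3L − a)/(6EI) = 521.3/EI
Tip deflection under a unit load at B: L³/(3EI) = 79.44/EI.
With EI = 44000 kN·m²: δ_0 = 0.011849 m and δ_{BB} = 0.001806 m/kN.
Compatibility — the beam at B must follow the support down by 0.005 m: δ_0 − R_B·δ_{BB} = 0.005, so R_B = (0.011849 − 0.005)/0.001806 = 3.793 kN.

R_B = 3.793 kN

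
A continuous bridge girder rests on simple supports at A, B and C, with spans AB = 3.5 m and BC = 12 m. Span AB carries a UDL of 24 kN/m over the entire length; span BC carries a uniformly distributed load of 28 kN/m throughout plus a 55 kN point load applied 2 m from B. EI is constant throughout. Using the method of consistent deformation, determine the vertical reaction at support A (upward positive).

R_A = -90.44 kN

Release continuity at B by inserting a hinge; the redundant is the internal moment M_B. The primary structure is two simply-supported spans AB and BC.
Discontinuity in slope at B on the released structure — sum the simple-span end rotations:
  span AB: UDL 24: wL³/(24EI) = 42.88/EI
  span BC: UDL 28: wL³/(24EI) = 2016/EI
  span BC: point load 55 at a = 2: Pab(L + b)/(6LEI) = 336.1/EI
  relative rotation θ_0 = (42.88 + 2352)/EI = 2395/EI
A unit hogging moment at B produces rotation L₁/(3EI) + L₂/(3EI) = 5.167/EI.
Slope continuity at B: θ_0 = M_B·5.167/EI, so M_B = 2395/5.167 = 463.5 kN·m (hogging).
Span AB, ΣM about A with M_B applied at B: R_B^{AB}·3.5 = 147 + 463.5, so R_B^{AB} = 174.4 kN and R_A = 84 − 174.4 = -90.44 kN.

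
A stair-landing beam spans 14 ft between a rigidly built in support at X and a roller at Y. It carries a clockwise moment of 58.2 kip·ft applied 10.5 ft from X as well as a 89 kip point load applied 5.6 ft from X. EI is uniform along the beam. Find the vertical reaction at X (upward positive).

R_X = 64.64 kip

Release the roller at Y. Primary structure: cantilever fixed at X.
Deflection at Y on the released cantilever, summing each load's contribution:
  clockwise couple 58.2 at a = 10.5: M₀a(2L − a)/(2EI) = 5347/EI
  point load 89 at a = 5.6: Pa²(3L − a)/(6EI) = 16932/EI
  δ_0 = 22279/EI
Flexibility coefficient — unit upward force at Y: δ_{YY} = L³/(3EI) = 914.7/EI.
The prop prevents deflection at Y: R_Y = δ_0/δ_{YY} = 22279/914.7 = 24.36 kip.
Vertical equilibrium: R_X = ΣP − R_Y = 89 − 24.36 = 64.64 kip.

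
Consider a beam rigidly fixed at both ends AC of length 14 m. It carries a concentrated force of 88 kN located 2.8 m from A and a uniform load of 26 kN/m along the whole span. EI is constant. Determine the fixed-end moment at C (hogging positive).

Release both end moments; the primary structure is a simply-supported span AC with redundants M_A and M_C.
End rotations of the released simple span under the applied load (×1/EI):
  at A: point load 88 at a = 2.8: Pab(L + b)/(6LEI) = 827.9/EI
  at C: point load 88 at a = 2.8: Pab(L + a)/(6LEI) = 551.9/EI
  at A: UDL 26: wL³/(24EI) = 2973/EI
  at C: UDL 26: wL³/(24EI) = 2973/EI
  θ_A0 = 3801/EI,  θ_C0 = 3525/EI
Flexibility coefficients: a unit moment at one end gives L/(3EI) there and L/(6EI) at the far end, so f₁₁ = f₂₂ = 4.667/EI and f₁₂ = f₂₁ = 2.333/EI.
Compatibility — zero rotation at each built-in end:
  4.667 M_A + 2.333 M_C = 3801
  2.333 M_A + 4.667 M_C = 3525
Solving the pair gives M_A = 582.4 kN·m and M_C = 464.1 kN·m (hogging).

M_C = 464.1 kN·m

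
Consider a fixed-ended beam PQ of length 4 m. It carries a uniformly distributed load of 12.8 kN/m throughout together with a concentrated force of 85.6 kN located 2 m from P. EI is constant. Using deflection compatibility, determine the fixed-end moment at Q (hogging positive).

Release both end moments; the primary structure is a simply-supported span PQ with redundants M_P and M_Q.
End rotations of the released simple span under the applied load (×1/EI):
  at P: UDL 12.8: wL³/(24EI) = 34.13/EI
  at Q: UDL 12.8: wL³/(24EI) = 34.13/EI
  at P: point load 85.6 at a = 2: Pab(L + b)/(6LEI) = 85.6/EI
  at Q: point load 85.6 at a = 2: Pab(L + a)/(6LEI) = 85.6/EI
  θ_P0 = 119.7/EI,  θ_Q0 = 119.7/EI
Flexibility coefficients: a unit moment at one end gives L/(3EI) there and L/(6EI) at the far end, so f₁₁ = f₂₂ = 1.333/EI and f₁₂ = f₂₁ = 0.6667/EI.
Compatibility — zero rotation at each built-in end:
  1.333 M_P + 0.6667 M_Q = 119.7
  0.6667 M_P + 1.333 M_Q = 119.7
Solving the pair gives M_P = 59.87 kN·m and M_Q = 59.87 kN·m (hogging).

M_Q = 59.87 kN·m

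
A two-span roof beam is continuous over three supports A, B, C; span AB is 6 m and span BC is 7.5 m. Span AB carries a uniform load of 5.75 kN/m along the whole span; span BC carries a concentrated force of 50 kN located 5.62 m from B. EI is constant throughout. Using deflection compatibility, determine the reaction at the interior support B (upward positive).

Release continuity at B by inserting a hinge; the redundant is the internal moment M_B. The primary structure is two simply-supported spans AB and BC.
End slopes at the hinge B, treating each span as simply supported:
  span AB: UDL 5.75: wL³/(24EI) = 51.75/EI
  span BC: point load 50 at a = 5.62: Pab(L + b)/(6LEI) = 110.1/EI
  relative rotation θ_0 = (51.75 + 110.1)/EI = 161.9/EI
A unit hogging moment at B produces rotation L₁/(3EI) + L₂/(3EI) = 4.5/EI.
Compatibility: M_B·(L₁+L₂)/(3EI) = θ_0, giving M_B = 35.97 kN·m (hogging).
Span AB, ΣM about A with M_B applied at B: R_B^{AB}·6 = 103.5 + 35.97, so R_B^{AB} = 23.25 kN and R_A = 34.5 − 23.25 = 11.25 kN.
Span BC, ΣM about C: R_B^{BC}·7.5 = 94 + 35.97, so R_B^{BC} = 17.33 kN and R_C = 50 − 17.33 = 32.67 kN.
R_B = 23.25 + 17.33 = 40.57 kN.

R_B = 40.57 kN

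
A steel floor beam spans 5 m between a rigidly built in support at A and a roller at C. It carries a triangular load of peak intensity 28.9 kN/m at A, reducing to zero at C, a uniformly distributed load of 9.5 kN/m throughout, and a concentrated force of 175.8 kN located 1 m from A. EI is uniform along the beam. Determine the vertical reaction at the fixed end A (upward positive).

Release the roller at C. Primary structure: cantilever fixed at A.
Free-end deflection of the primary structure under the applied loading (downward +):
  triangular load, peak 28.9 at the fixed end: w₀L⁴/(30EI) = 602.1/EI
  UDL 9.5: wL⁴/(8EI) = 742.2/EI
  point load 175.8 at a = 1: Pa²(3L − a)/(6EI) = 410.2/EI
  δ_0 = 1754/EI
Tip deflection under a unit load at C: L³/(3EI) = 41.67/EI.
Compatibility at C: δ_0 − R_C·δ_{CC} = 0, so R_C = 1754/41.67 = 42.11 kN.
Vertical equilibrium: R_A = ΣP − R_C = 295.6 − 42.11 = 253.4 kN.

R_A = 253.4 kN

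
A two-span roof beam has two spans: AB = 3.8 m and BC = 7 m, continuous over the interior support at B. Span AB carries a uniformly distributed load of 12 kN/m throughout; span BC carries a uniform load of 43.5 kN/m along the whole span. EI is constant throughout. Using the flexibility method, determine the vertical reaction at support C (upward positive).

R_C = 126.5 kN

Release continuity at B by inserting a hinge; the redundant is the internal moment M_B. The primary structure is two simply-supported spans AB and BC.
Discontinuity in slope at B on the released structure — sum the simple-span end rotations:
  span AB: UDL 12: wL³/(24EI) = 27.44/EI
  span BC: UDL 43.5: wL³/(24EI) = 621.7/EI
  relative rotation θ_0 = (27.44 + 621.7)/EI = 649.1/EI
A unit hogging moment at B produces rotation L₁/(3EI) + L₂/(3EI) = 3.6/EI.
Slope continuity at B: θ_0 = M_B·3.6/EI, so M_B = 649.1/3.6 = 180.3 kN·m (hogging).
Span BC, ΣM about C: R_B^{BC}·7 = 1066 + 180.3, so R_B^{BC} = 178 kN and R_C = 304.5 − 178 = 126.5 kN.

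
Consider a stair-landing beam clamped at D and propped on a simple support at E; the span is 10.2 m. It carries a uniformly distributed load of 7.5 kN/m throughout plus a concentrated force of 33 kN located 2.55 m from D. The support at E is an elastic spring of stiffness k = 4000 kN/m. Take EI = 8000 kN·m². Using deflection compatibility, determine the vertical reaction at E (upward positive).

Take the reaction at E as the redundant and release it; the primary structure is a cantilever fixed at D.
Primary-structure tip deflection at E by superposition:
  UDL 7.5: wL⁴/(8EI) = 10148/EI
  point load 33 at a = 2.55: Pa²(3L − a)/(6EI) = 1003/EI
  δ_0 = 11151/EI
Flexibility coefficient — unit upward force at E: δ_{EE} = L³/(3EI) = 353.7/EI.
With EI = 8000 kN·m²: δ_0 = 1.3939 m and δ_{EE} = 0.044217 m/kN.
Compatibility — the spring shortens by R_E/k under the reaction it provides: δ_0 − R_E·δ_{EE} = R_E/k. With 1/k = 0.00025 m/kN, R_E = δ_0 / (δ_{EE} + 1/k) = 1.3939 / (0.044217 + 0.00025) = 31.35 kN.

R_E = 31.35 kN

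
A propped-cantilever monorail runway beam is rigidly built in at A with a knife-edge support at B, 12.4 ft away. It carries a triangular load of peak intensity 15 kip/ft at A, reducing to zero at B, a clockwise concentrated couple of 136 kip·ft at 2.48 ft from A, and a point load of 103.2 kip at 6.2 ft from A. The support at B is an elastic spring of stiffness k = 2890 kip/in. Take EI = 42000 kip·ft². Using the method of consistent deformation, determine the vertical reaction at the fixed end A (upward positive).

R_A = 139.5 kip

Release the roller at B. Primary structure: cantilever fixed at A.
Downward deflection at the released point B due to the loads:
  triangular load, peak 15 at the fixed end: w₀L⁴/(30EI) = 11821/EI
  clockwise couple 136 at a = 2.48: M₀a(2L − a)/(2EI) = 3764/EI
  point load 103.2 at a = 6.2: Pa²(3L − a)/(6EI) = 20496/EI
  δ_0 = 36081/EI
Flexibility coefficient — unit upward force at B: δ_{BB} = L³/(3EI) = 635.5/EI.
With EI = 42000 kip·ft²: δ_0 = 0.85908 ft and δ_{BB} = 0.015132 ft/kip.
Compatibility — the spring shortens by R_B/k under the reaction it provides: δ_0 − R_B·δ_{BB} = R_B/k. With 1/k = 1/(2890×12) ft/kip = 0.000029 ft/kip, R_B = δ_0 / (δ_{BB} + 1/k) = 0.85908 / (0.015132 + 0.000029) = 56.66 kip.
Vertical equilibrium: R_A = ΣP − R_B = 196.2 − 56.66 = 139.5 kip.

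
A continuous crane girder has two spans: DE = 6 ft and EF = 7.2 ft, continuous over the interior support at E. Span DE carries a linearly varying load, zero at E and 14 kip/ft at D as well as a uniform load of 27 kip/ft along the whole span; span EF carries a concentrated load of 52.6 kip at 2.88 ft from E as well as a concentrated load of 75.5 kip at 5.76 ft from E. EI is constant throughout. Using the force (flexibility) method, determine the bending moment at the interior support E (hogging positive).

Release continuity at E by inserting a hinge; the redundant is the internal moment M_E. The primary structure is two simply-supported spans DE and EF.
Rotations at E on the released spans (each span's end-slope, ×1/EI):
  span DE: triangular load, peak 14: 7w₀L³/(360EI) = 58.8/EI
  span DE: UDL 27: wL³/(24EI) = 243/EI
  span EF: point load 52.6 at a = 2.88: Pab(L + b)/(6LEI) = 174.5/EI
  span EF: point load 75.5 at a = 5.76: Pab(L + b)/(6LEI) = 125.2/EI
  relative rotation θ_0 = (301.8 + 299.8)/EI = 601.6/EI
A unit hogging moment at E produces rotation L₁/(3EI) + L₂/(3EI) = 4.4/EI.
Slope continuity at E: θ_0 = M_E·4.4/EI, so M_E = 601.6/4.4 = 136.7 kip·ft (hogging).

M_E = 136.7 kip·ft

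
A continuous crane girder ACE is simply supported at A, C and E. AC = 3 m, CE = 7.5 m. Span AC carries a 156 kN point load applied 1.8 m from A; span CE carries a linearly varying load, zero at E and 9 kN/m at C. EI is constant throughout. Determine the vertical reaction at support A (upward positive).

Insert a hinge at C; M_C is the redundant, and each span becomes simply supported.
Discontinuity in slope at C on the released structure — sum the simple-span end rotations:
  span AC: point load 156 at a = 1.8: Pab(L + a)/(6LEI) = 89.86/EI
  span CE: triangular load, peak 9: w₀L³/(45EI) = 84.38/EI
  relative rotation θ_0 = (89.86 + 84.38)/EI = 174.2/EI
A unit hogging moment at C produces rotation L₁/(3EI) + L₂/(3EI) = 3.5/EI.
Slope continuity at C: θ_0 = M_C·3.5/EI, so M_C = 174.2/3.5 = 49.78 kN·m (hogging).
Span AC, ΣM about A with M_C applied at C: R_C^{AC}·3 = 280.8 + 49.78, so R_C^{AC} = 110.2 kN and R_A = 156 − 110.2 = 45.81 kN.

R_A = 45.81 kN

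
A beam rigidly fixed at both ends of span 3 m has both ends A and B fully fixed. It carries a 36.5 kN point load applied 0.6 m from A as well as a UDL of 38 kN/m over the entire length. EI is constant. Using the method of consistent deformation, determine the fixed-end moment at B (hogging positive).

Release both end moments; the primary structure is a simply-supported span AB with redundants M_A and M_B.
On the primary (simply-supported) span, the end slopes from the loading are:
  at A: point load 36.5 at a = 0.6: Pab(L + b)/(6LEI) = 15.77/EI
  at B: point load 36.5 at a = 0.6: Pab(L + a)/(6LEI) = 10.51/EI
  at A: UDL 38: wL³/(24EI) = 42.75/EI
  at B: UDL 38: wL³/(24EI) = 42.75/EI
  θ_A0 = 58.52/EI,  θ_B0 = 53.26/EI
Flexibility coefficients: a unit moment at one end gives L/(3EI) there and L/(6EI) at the far end, so f₁₁ = f₂₂ = 1/EI and f₁₂ = f₂₁ = 0.5/EI.
Compatibility — zero rotation at each built-in end:
  1 M_A + 0.5 M_B = 58.52
  0.5 M_A + 1 M_B = 53.26
Solving the pair gives M_A = 42.52 kN·m and M_B = 32 kN·m (hogging).

M_B = 32 kN·m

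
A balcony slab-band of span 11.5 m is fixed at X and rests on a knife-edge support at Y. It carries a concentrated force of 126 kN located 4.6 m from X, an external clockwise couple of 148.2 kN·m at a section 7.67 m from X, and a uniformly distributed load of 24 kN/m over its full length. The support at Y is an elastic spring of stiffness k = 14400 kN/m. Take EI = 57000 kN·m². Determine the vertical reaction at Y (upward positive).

Remove the prop at Y; the released (primary) structure is a cantilever built in at X.
Free-end deflection of the primary structure under the applied loading (downward +):
  point load 126 at a = 4.6: Pa²(3L − a)/(6EI) = 13286/EI
  clockwise couple 148.2 at a = 7.67: M₀a(2L − a)/(2EI) = 8713/EI
  UDL 24: wL⁴/(8EI) = 52470/EI
  δ_0 = 74469/EI
Tip deflection under a unit load at Y: L³/(3EI) = 507/EI.
With EI = 57000 kN·m²: δ_0 = 1.3065 m and δ_{YY} = 0.008894 m/kN.
Compatibility — the spring shortens by R_Y/k under the reaction it provides: δ_0 − R_Y·δ_{YY} = R_Y/k. With 1/k = 0.000069 m/kN, R_Y = δ_0 / (δ_{YY} + 1/k) = 1.3065 / (0.008894 + 0.000069) = 145.8 kN.

R_Y = 145.8 kN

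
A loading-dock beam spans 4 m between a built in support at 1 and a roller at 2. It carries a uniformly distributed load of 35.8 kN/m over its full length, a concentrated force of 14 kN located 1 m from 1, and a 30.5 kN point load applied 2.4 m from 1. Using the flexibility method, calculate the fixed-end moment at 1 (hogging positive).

Choose R_2 as the redundant. The primary structure is the cantilever fixed at 1.
Free-end deflection of the primary structure under the applied loading (downward +):
  UDL 35.8: wL⁴/(8EI) = 1146/EI
  point load 14 at a = 1: Pa²(3L − a)/(6EI) = 25.67/EI
  point load 30.5 at a = 2.4: Pa²(3L − a)/(6EI) = 281.1/EI
  δ_0 = 1452/EI
Flexibility coefficient — unit upward force at 2: δ_{22} = L³/(3EI) = 21.33/EI.
The prop prevents deflection at 2: R_2 = δ_0/δ_{22} = 1452/21.33 = 68.08 kN.
Moment equilibrium about 1: M_1 = Σ(load moments about 1) − R_2·L = 373.6 − 68.08×4 = 101.3 kN·m.

M_1 = 101.3 kN·m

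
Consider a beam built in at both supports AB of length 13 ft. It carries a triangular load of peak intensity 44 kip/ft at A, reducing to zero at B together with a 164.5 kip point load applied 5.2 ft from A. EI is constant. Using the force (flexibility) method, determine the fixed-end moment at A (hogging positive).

Take the two fixed-end moments M_A, M_B as redundants; the released structure is the simple span AB.
On the primary (simply-supported) span, the end slopes from the loading are:
  at A: triangular load, peak 44: w₀L³/(45EI) = 2148/EI
  at B: triangular load, peak 44: 7w₀L³/(360EI) = 1880/EI
  at A: point load 164.5 at a = 5.2: Pab(L + b)/(6LEI) = 1779/EI
  at B: point load 164.5 at a = 5.2: Pab(L + a)/(6LEI) = 1557/EI
  θ_A0 = 3927/EI,  θ_B0 = 3436/EI
Flexibility coefficients: a unit moment at one end gives L/(3EI) there and L/(6EI) at the far end, so f₁₁ = f₂₂ = 4.333/EI and f₁₂ = f₂₁ = 2.167/EI.
Compatibility — zero rotation at each built-in end:
  4.333 M_A + 2.167 M_B = 3927
  2.167 M_A + 4.333 M_B = 3436
Solving the pair gives M_A = 679.7 kip·ft and M_B = 453.2 kip·ft (hogging).

M_A = 679.7 kip·ft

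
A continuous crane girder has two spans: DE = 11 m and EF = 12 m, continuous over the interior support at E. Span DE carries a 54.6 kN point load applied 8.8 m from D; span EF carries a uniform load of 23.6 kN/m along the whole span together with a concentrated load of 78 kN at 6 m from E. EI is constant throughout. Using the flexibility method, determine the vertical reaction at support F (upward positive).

R_F = 151.1 kN

Take M_E as the redundant. Released structure: two simple spans DE and EF with a hinge at E.
Rotations at E on the released spans (each span's end-slope, ×1/EI):
  span DE: point load 54.6 at a = 8.8: Pab(L + a)/(6LEI) = 317.1/EI
  span EF: UDL 23.6: wL³/(24EI) = 1699/EI
  span EF: point load 78 at a = 6: Pab(L + b)/(6LEI) = 702/EI
  relative rotation θ_0 = (317.1 + 2401)/EI = 2718/EI
A unit hogging moment at E produces rotation L₁/(3EI) + L₂/(3EI) = 7.667/EI.
Compatibility: M_E·(L₁+L₂)/(3EI) = θ_0, giving M_E = 354.6 kN·m (hogging).
Span EF, ΣM about F: R_E^{EF}·12 = 2167 + 354.6, so R_E^{EF} = 210.1 kN and R_F = 361.2 − 210.1 = 151.1 kN.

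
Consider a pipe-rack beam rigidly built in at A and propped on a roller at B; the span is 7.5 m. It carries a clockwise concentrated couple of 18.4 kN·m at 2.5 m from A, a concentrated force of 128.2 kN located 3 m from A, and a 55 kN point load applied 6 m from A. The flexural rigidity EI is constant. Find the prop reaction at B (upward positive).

Release the roller at B. Primary structure: cantilever fixed at A.
Free-end deflection of the primary structure under the applied loading (downward +):
  clockwise couple 18.4 at a = 2.5: M₀a(2L − a)/(2EI) = 287.5/EI
  point load 128.2 at a = 3: Pa²(3L − a)/(6EI) = 3750/EI
  point load 55 at a = 6: Pa²(3L − a)/(6EI) = 5445/EI
  δ_0 = 9482/EI
Tip deflection under a unit load at B: L³/(3EI) = 140.6/EI.
Compatibility at B: δ_0 − R_B·δ_{BB} = 0, so R_B = 9482/140.6 = 67.43 kN.

R_B = 67.43 kN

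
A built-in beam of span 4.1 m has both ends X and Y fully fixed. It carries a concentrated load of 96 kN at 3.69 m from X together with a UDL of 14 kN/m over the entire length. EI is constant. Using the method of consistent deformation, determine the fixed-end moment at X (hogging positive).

M_X = 23.15 kN·m

Release both end moments; the primary structure is a simply-supported span XY with redundants M_X and M_Y.
On the primary (simply-supported) span, the end slopes from the loading are:
  at X: point load 96 at a = 3.69: Pab(L + b)/(6LEI) = 26.63/EI
  at Y: point load 96 at a = 3.69: Pab(L + a)/(6LEI) = 45.99/EI
  at X: UDL 14: wL³/(24EI) = 40.2/EI
  at Y: UDL 14: wL³/(24EI) = 40.2/EI
  θ_X0 = 66.83/EI,  θ_Y0 = 86.2/EI
Flexibility coefficients: a unit moment at one end gives L/(3EI) there and L/(6EI) at the far end, so f₁₁ = f₂₂ = 1.367/EI and f₁₂ = f₂₁ = 0.6833/EI.
Compatibility — zero rotation at each built-in end:
  1.367 M_X + 0.6833 M_Y = 66.83
  0.6833 M_X + 1.367 M_Y = 86.2
Solving the pair gives M_X = 23.15 kN·m and M_Y = 51.49 kN·m (hogging).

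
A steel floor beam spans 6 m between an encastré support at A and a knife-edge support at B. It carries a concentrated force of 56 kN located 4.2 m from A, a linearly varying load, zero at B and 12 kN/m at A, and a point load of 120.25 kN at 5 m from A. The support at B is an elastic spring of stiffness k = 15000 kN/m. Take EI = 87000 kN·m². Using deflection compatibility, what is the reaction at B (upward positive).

R_B = 119.6 kN

Release the roller at B. Primary structure: cantilever fixed at A.
Free-end deflection of the primary structure under the applied loading (downward +):
  point load 56 at a = 4.2: Pa²(3L − a)/(6EI) = 2272/EI
  triangular load, peak 12 at the fixed end: w₀L⁴/(30EI) = 518.4/EI
  point load 120.25 at a = 5: Pa²(3L − a)/(6EI) = 6514/EI
  δ_0 = 9304/EI
Flexibility coefficient — unit upward force at B: δ_{BB} = L³/(3EI) = 72/EI.
With EI = 87000 kN·m²: δ_0 = 0.10694 m and δ_{BB} = 0.000828 m/kN.
Compatibility — the spring shortens by R_B/k under the reaction it provides: δ_0 − R_B·δ_{BB} = R_B/k. With 1/k = 0.000067 m/kN, R_B = δ_0 / (δ_{BB} + 1/k) = 0.10694 / (0.000828 + 0.000067) = 119.6 kN.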